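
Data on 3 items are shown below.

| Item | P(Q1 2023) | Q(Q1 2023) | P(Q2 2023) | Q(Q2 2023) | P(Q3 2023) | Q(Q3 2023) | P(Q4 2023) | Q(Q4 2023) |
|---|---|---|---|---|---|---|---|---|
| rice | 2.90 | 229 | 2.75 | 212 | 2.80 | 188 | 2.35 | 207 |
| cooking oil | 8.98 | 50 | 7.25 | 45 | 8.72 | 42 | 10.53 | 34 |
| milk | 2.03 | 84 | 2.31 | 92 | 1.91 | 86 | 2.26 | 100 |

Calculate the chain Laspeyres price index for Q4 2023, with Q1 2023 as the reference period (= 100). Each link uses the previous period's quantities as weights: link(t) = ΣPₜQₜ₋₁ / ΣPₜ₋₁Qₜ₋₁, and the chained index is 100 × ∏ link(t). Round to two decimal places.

97.66

Link Q1 2023→Q2 2023:
ΣP(Q2 2023)Q(Q1 2023) = 2.75×229 + 7.25×50 + 2.31×84 = 629.75 + 362.5 + 194.04 = 1186.29
ΣP(Q1 2023)Q(Q1 2023) = 2.90×229 + 8.98×50 + 2.03×84 = 664.1 + 449 + 170.52 = 1283.62
link = 1186.29/1283.62 = 0.924175
Link Q2 2023→Q3 2023:
ΣP(Q3 2023)Q(Q2 2023) = 2.80×212 + 8.72×45 + 1.91×92 = 593.6 + 392.4 + 175.72 = 1161.72
ΣP(Q2 2023)Q(Q2 2023) = 2.75×212 + 7.25×45 + 2.31×92 = 583 + 326.25 + 212.52 = 1121.77
link = 1161.72/1121.77 = 1.035613
Link Q3 2023→Q4 2023:
ΣP(Q4 2023)Q(Q3 2023) = 2.35×188 + 10.53×42 + 2.26×86 = 441.8 + 442.26 + 194.36 = 1078.42
ΣP(Q3 2023)Q(Q3 2023) = 2.80×188 + 8.72×42 + 1.91×86 = 526.4 + 366.24 + 164.26 = 1056.9
link = 1078.42/1056.9 = 1.020361
Chained index = 100 × 0.924175 × 1.035613 × 1.020361 = 97.6576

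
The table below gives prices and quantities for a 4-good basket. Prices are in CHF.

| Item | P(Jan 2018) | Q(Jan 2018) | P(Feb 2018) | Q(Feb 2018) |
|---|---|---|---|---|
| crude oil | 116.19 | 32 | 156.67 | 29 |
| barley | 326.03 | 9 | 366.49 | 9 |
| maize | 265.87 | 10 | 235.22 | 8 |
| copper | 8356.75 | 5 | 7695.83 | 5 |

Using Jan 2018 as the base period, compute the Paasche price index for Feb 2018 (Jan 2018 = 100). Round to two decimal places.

95.99

Paasche price index uses current-period quantities as weights.
ΣP(Feb 2018)·Q(Feb 2018) = 156.67×29 + 366.49×9 + 235.22×8 + 7695.83×5 = 4543.43 + 3298.41 + 1881.76 + 38479.15 = 48202.75
ΣP(Jan 2018)·Q(Feb 2018) = 116.19×29 + 326.03×9 + 265.87×8 + 8356.75×5 = 3369.51 + 2934.27 + 2126.96 + 41783.75 = 50214.49
Index = 48202.75 / 50214.49 × 100 = 95.9937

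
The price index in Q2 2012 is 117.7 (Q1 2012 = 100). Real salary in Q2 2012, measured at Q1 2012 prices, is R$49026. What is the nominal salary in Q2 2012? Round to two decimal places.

57703.60

Nominal = Real × (Index/100) = 49026 × (117.7/100)
        = 49026 × 1.177 = 57703.6020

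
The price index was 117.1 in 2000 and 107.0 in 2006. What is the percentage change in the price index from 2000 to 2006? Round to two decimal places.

Change = (107.0 − 117.1) / 117.1 × 100
       = -10.1 / 117.1 × 100 = -8.6251%

-8.63%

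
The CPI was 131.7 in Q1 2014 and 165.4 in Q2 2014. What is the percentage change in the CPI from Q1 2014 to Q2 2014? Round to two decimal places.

Change = (165.4 − 131.7) / 131.7 × 100
       = 33.7 / 131.7 × 100 = 25.5885%

25.59%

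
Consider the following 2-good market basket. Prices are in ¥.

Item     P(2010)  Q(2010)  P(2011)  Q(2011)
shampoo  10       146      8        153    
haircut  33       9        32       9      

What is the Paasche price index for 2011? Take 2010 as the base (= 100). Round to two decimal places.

Paasche price index uses current-period quantities as weights.
ΣP(2011)·Q(2011) = 8×153 + 32×9 = 1224 + 288 = 1512
ΣP(2010)·Q(2011) = 10×153 + 33×9 = 1530 + 297 = 1827
Index = 1512 / 1827 × 100 = 82.7586

82.76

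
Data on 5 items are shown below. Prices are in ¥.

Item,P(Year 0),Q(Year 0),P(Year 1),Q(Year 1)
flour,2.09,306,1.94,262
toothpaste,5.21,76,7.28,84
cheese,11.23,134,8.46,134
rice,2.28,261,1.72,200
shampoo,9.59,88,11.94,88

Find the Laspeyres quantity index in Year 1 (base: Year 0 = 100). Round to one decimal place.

95.2

Laspeyres quantity index uses base-period prices as weights.
ΣP(Year 0)·Q(Year 1) = 2.09×262 + 5.21×84 + 11.23×134 + 2.28×200 + 9.59×88 = 547.58 + 437.64 + 1504.82 + 456 + 843.92 = 3789.96
ΣP(Year 0)·Q(Year 0) = 2.09×306 + 5.21×76 + 11.23×134 + 2.28×261 + 9.59×88 = 639.54 + 395.96 + 1504.82 + 595.08 + 843.92 = 3979.32
Index = 3789.96 / 3979.32 × 100 = 95.2414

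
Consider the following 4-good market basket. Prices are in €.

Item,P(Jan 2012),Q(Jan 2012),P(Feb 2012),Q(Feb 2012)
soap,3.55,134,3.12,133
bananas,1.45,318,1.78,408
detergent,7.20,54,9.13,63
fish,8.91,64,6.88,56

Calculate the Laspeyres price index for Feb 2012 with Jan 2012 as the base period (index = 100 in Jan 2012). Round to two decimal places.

101.14

Laspeyres price index uses base-period quantities as weights.
ΣP(Feb 2012)·Q(Jan 2012) = 3.12×134 + 1.78×318 + 9.13×54 + 6.88×64 = 418.08 + 566.04 + 493.02 + 440.32 = 1917.46
ΣP(Jan 2012)·Q(Jan 2012) = 3.55×134 + 1.45×318 + 7.20×54 + 8.91×64 = 475.7 + 461.1 + 388.8 + 570.24 = 1895.84
Index = 1917.46 / 1895.84 × 100 = 101.1404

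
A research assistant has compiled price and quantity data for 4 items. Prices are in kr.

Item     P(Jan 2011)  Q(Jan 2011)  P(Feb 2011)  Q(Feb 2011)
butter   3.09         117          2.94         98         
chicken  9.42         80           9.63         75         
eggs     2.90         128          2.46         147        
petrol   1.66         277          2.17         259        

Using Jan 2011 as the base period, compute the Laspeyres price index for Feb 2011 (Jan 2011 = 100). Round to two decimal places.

Laspeyres price index uses base-period quantities as weights.
ΣP(Feb 2011)·Q(Jan 2011) = 2.94×117 + 9.63×80 + 2.46×128 + 2.17×277 = 343.98 + 770.4 + 314.88 + 601.09 = 2030.35
ΣP(Jan 2011)·Q(Jan 2011) = 3.09×117 + 9.42×80 + 2.90×128 + 1.66×277 = 361.53 + 753.6 + 371.2 + 459.82 = 1946.15
Index = 2030.35 / 1946.15 × 100 = 104.3265

104.33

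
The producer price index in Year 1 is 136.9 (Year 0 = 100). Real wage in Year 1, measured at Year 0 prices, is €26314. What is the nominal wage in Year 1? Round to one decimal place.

Nominal = Real × (Index/100) = 26314 × (136.9/100)
        = 26314 × 1.369 = 36023.8660

36023.9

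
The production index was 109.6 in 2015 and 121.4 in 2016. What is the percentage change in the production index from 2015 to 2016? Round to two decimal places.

10.77%

Change = (121.4 − 109.6) / 109.6 × 100
       = 11.8 / 109.6 × 100 = 10.7664%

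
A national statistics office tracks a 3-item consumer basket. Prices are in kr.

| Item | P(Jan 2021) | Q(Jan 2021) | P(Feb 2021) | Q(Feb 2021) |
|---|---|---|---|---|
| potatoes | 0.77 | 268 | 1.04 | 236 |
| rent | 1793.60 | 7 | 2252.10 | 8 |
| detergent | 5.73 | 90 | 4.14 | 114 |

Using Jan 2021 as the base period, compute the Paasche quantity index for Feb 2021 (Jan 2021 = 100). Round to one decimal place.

Paasche quantity index uses current-period prices as weights.
ΣP(Feb 2021)·Q(Feb 2021) = 1.04×236 + 2252.10×8 + 4.14×114 = 245.44 + 18016.8 + 471.96 = 18734.2
ΣP(Feb 2021)·Q(Jan 2021) = 1.04×268 + 2252.10×7 + 4.14×90 = 278.72 + 15764.7 + 372.6 = 16416.02
Index = 18734.2 / 16416.02 × 100 = 114.1214

114.1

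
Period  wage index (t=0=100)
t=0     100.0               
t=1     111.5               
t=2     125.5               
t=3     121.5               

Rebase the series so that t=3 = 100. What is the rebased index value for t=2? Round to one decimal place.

Rebased(t=2) = 125.5 / 121.5 × 100 = 103.2922

103.3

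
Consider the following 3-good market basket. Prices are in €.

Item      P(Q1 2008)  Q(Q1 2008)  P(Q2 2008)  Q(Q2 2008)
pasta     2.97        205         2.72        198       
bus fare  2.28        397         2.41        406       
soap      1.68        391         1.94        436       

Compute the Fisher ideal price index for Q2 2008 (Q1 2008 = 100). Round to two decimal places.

104.95

Laspeyres component (base-period weights):
ΣP(Q2 2008)Q(Q1 2008) = 2.72×205 + 2.41×397 + 1.94×391 = 557.6 + 956.77 + 758.54 = 2272.91
ΣP(Q1 2008)Q(Q1 2008) = 2.97×205 + 2.28×397 + 1.68×391 = 608.85 + 905.16 + 656.88 = 2170.89
L = 2272.91 / 2170.89 × 100 = 104.6995
Paasche component (current-period weights):
ΣP(Q2 2008)Q(Q2 2008) = 2.72×198 + 2.41×406 + 1.94×436 = 538.56 + 978.46 + 845.84 = 2362.86
ΣP(Q1 2008)Q(Q2 2008) = 2.97×198 + 2.28×406 + 1.68×436 = 588.06 + 925.68 + 732.48 = 2246.22
P = 2362.86 / 2246.22 × 100 = 105.1927
Fisher = √(L × P) = √(104.6995 × 105.1927) = 104.9458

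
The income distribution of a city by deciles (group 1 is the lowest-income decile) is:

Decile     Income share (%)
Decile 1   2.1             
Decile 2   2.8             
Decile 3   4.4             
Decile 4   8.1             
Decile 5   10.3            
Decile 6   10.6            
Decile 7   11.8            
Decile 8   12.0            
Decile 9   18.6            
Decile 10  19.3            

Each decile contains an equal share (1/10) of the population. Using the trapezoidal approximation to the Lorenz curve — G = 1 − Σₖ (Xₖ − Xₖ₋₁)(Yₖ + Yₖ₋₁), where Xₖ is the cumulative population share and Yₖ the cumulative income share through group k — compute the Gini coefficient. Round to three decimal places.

Cumulative income shares Yₖ: 0.0210, 0.0490, 0.0930, 0.1740, 0.2770, 0.3830, 0.5010, 0.6210, 0.8070, 1.0000
Σ (Xₖ−Xₖ₋₁)(Yₖ+Yₖ₋₁) = (1/10)(0.0210+0.0000) + (1/10)(0.0490+0.0210) + (1/10)(0.0930+0.0490) + (1/10)(0.1740+0.0930) + (1/10)(0.2770+0.1740) + (1/10)(0.3830+0.2770) + (1/10)(0.5010+0.3830) + (1/10)(0.6210+0.5010) + (1/10)(0.8070+0.6210) + (1/10)(1.0000+0.8070)
  = 0.0021 + 0.0070 + 0.0142 + 0.0267 + 0.0451 + 0.0660 + 0.0884 + 0.1122 + 0.1428 + 0.1807 = 0.6852
G = 1 − 0.6852 = 0.3148

0.315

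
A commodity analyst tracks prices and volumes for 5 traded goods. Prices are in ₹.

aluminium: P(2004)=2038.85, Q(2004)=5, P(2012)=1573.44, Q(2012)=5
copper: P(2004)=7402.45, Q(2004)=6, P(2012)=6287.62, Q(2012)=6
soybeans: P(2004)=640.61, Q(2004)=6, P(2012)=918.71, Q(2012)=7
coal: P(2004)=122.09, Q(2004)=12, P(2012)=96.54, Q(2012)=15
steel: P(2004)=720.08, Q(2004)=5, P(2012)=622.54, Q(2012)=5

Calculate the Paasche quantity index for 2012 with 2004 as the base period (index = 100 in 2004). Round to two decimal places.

Paasche quantity index uses current-period prices as weights.
ΣP(2012)·Q(2012) = 1573.44×5 + 6287.62×6 + 918.71×7 + 96.54×15 + 622.54×5 = 7867.2 + 37725.72 + 6430.97 + 1448.1 + 3112.7 = 56584.69
ΣP(2012)·Q(2004) = 1573.44×5 + 6287.62×6 + 918.71×6 + 96.54×12 + 622.54×5 = 7867.2 + 37725.72 + 5512.26 + 1158.48 + 3112.7 = 55376.36
Index = 56584.69 / 55376.36 × 100 = 102.1820

102.18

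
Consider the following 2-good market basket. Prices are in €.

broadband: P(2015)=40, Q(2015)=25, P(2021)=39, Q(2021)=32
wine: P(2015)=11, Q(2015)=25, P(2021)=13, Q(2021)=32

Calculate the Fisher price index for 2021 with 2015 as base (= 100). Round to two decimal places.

101.96

Laspeyres component (base-period weights):
ΣP(2021)Q(2015) = 39×25 + 13×25 = 975 + 325 = 1300
ΣP(2015)Q(2015) = 40×25 + 11×25 = 1000 + 275 = 1275
L = 1300 / 1275 × 100 = 101.9608
Paasche component (current-period weights):
ΣP(2021)Q(2021) = 39×32 + 13×32 = 1248 + 416 = 1664
ΣP(2015)Q(2021) = 40×32 + 11×32 = 1280 + 352 = 1632
P = 1664 / 1632 × 100 = 101.9608
Fisher = √(L × P) = √(101.9608 × 101.9608) = 101.9608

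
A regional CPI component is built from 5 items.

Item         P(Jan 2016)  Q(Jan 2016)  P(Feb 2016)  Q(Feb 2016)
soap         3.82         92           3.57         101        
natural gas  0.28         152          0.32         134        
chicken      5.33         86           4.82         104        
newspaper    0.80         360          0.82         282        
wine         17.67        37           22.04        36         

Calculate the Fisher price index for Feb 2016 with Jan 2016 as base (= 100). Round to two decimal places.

105.46

Laspeyres component (base-period weights):
ΣP(Feb 2016)Q(Jan 2016) = 3.57×92 + 0.32×152 + 4.82×86 + 0.82×360 + 22.04×37 = 328.44 + 48.64 + 414.52 + 295.2 + 815.48 = 1902.28
ΣP(Jan 2016)Q(Jan 2016) = 3.82×92 + 0.28×152 + 5.33×86 + 0.80×360 + 17.67×37 = 351.44 + 42.56 + 458.38 + 288 + 653.79 = 1794.17
L = 1902.28 / 1794.17 × 100 = 106.0256
Paasche component (current-period weights):
ΣP(Feb 2016)Q(Feb 2016) = 3.57×101 + 0.32×134 + 4.82×104 + 0.82×282 + 22.04×36 = 360.57 + 42.88 + 501.28 + 231.24 + 793.44 = 1929.41
ΣP(Jan 2016)Q(Feb 2016) = 3.82×101 + 0.28×134 + 5.33×104 + 0.80×282 + 17.67×36 = 385.82 + 37.52 + 554.32 + 225.6 + 636.12 = 1839.38
P = 1929.41 / 1839.38 × 100 = 104.8946
Fisher = √(L × P) = √(106.0256 × 104.8946) = 105.4586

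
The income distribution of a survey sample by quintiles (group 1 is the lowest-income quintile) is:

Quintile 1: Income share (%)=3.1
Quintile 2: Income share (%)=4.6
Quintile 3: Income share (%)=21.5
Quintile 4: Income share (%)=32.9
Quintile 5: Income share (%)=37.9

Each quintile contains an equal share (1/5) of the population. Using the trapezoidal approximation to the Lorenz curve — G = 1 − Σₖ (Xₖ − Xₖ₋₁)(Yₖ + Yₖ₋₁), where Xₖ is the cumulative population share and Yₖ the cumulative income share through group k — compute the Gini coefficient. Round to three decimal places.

Cumulative income shares Yₖ: 0.0310, 0.0770, 0.2920, 0.6210, 1.0000
Σ (Xₖ−Xₖ₋₁)(Yₖ+Yₖ₋₁) = (1/5)(0.0310+0.0000) + (1/5)(0.0770+0.0310) + (1/5)(0.2920+0.0770) + (1/5)(0.6210+0.2920) + (1/5)(1.0000+0.6210)
  = 0.0062 + 0.0216 + 0.0738 + 0.1826 + 0.3242 = 0.6084
G = 1 − 0.6084 = 0.3916

0.392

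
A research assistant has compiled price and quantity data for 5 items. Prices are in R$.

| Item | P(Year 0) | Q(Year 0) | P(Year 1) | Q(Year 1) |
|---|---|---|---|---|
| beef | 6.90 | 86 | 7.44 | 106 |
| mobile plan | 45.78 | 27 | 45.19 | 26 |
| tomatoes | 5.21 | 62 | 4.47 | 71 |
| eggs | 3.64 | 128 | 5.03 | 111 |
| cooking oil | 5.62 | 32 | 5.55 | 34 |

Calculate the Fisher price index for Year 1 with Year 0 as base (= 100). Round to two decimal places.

105.31

Laspeyres component (base-period weights):
ΣP(Year 1)Q(Year 0) = 7.44×86 + 45.19×27 + 4.47×62 + 5.03×128 + 5.55×32 = 639.84 + 1220.13 + 277.14 + 643.84 + 177.6 = 2958.55
ΣP(Year 0)Q(Year 0) = 6.90×86 + 45.78×27 + 5.21×62 + 3.64×128 + 5.62×32 = 593.4 + 1236.06 + 323.02 + 465.92 + 179.84 = 2798.24
L = 2958.55 / 2798.24 × 100 = 105.7290
Paasche component (current-period weights):
ΣP(Year 1)Q(Year 1) = 7.44×106 + 45.19×26 + 4.47×71 + 5.03×111 + 5.55×34 = 788.64 + 1174.94 + 317.37 + 558.33 + 188.7 = 3027.98
ΣP(Year 0)Q(Year 1) = 6.90×106 + 45.78×26 + 5.21×71 + 3.64×111 + 5.62×34 = 731.4 + 1190.28 + 369.91 + 404.04 + 191.08 = 2886.71
P = 3027.98 / 2886.71 × 100 = 104.8938
Fisher = √(L × P) = √(105.7290 × 104.8938) = 105.3106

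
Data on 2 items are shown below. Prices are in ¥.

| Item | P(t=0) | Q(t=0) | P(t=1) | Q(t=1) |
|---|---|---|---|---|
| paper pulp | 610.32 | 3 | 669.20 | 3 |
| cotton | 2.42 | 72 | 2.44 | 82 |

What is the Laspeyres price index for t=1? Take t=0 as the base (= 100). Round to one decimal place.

Laspeyres price index uses base-period quantities as weights.
ΣP(t=1)·Q(t=0) = 669.20×3 + 2.44×72 = 2007.6 + 175.68 = 2183.28
ΣP(t=0)·Q(t=0) = 610.32×3 + 2.42×72 = 1830.96 + 174.24 = 2005.2
Index = 2183.28 / 2005.2 × 100 = 108.8809

108.9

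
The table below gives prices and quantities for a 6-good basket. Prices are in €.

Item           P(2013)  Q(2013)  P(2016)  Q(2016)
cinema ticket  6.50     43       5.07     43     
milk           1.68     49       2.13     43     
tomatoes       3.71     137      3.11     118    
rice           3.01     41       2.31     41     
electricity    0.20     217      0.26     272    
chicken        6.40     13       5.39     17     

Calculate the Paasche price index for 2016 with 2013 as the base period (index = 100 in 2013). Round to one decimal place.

86.8

Paasche price index uses current-period quantities as weights.
ΣP(2016)·Q(2016) = 5.07×43 + 2.13×43 + 3.11×118 + 2.31×41 + 0.26×272 + 5.39×17 = 218.01 + 91.59 + 366.98 + 94.71 + 70.72 + 91.63 = 933.64
ΣP(2013)·Q(2016) = 6.50×43 + 1.68×43 + 3.71×118 + 3.01×41 + 0.20×272 + 6.40×17 = 279.5 + 72.24 + 437.78 + 123.41 + 54.4 + 108.8 = 1076.13
Index = 933.64 / 1076.13 × 100 = 86.7590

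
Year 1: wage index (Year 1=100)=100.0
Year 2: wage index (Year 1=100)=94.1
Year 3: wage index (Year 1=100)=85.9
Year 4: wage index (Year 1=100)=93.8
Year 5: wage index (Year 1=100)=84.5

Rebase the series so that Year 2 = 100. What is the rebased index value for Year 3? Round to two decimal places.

Rebased(Year 3) = 85.9 / 94.1 × 100 = 91.2859

91.29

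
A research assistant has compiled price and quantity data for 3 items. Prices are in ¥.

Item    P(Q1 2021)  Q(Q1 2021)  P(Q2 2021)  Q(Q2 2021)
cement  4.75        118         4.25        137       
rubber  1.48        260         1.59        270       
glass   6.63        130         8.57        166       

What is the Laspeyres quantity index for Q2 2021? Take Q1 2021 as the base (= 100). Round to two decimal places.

Laspeyres quantity index uses base-period prices as weights.
ΣP(Q1 2021)·Q(Q2 2021) = 4.75×137 + 1.48×270 + 6.63×166 = 650.75 + 399.6 + 1100.58 = 2150.93
ΣP(Q1 2021)·Q(Q1 2021) = 4.75×118 + 1.48×260 + 6.63×130 = 560.5 + 384.8 + 861.9 = 1807.2
Index = 2150.93 / 1807.2 × 100 = 119.0200

119.02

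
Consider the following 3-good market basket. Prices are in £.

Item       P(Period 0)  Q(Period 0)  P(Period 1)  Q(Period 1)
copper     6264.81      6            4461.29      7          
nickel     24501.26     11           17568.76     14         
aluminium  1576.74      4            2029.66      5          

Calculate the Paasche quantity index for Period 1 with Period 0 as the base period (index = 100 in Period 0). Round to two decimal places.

125.95

Paasche quantity index uses current-period prices as weights.
ΣP(Period 1)·Q(Period 1) = 4461.29×7 + 17568.76×14 + 2029.66×5 = 31229.03 + 245962.64 + 10148.3 = 287339.97
ΣP(Period 1)·Q(Period 0) = 4461.29×6 + 17568.76×11 + 2029.66×4 = 26767.74 + 193256.36 + 8118.64 = 228142.74
Index = 287339.97 / 228142.74 × 100 = 125.9475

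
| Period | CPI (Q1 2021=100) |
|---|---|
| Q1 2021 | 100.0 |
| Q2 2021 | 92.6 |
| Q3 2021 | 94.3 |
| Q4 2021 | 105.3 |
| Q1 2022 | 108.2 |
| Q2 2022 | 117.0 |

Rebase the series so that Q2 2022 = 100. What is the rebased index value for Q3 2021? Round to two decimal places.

80.60

Rebased(Q3 2021) = 94.3 / 117.0 × 100 = 80.5983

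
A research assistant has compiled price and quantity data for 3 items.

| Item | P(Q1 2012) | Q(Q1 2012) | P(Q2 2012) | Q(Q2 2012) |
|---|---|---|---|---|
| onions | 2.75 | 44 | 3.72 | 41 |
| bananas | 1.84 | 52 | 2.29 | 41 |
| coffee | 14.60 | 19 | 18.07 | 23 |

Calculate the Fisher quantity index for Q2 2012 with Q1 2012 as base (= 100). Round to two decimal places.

Laspeyres component (base-period weights):
ΣP(Q1 2012)Q(Q2 2012) = 2.75×41 + 1.84×41 + 14.60×23 = 112.75 + 75.44 + 335.8 = 523.99
ΣP(Q1 2012)Q(Q1 2012) = 2.75×44 + 1.84×52 + 14.60×19 = 121 + 95.68 + 277.4 = 494.08
L = 523.99 / 494.08 × 100 = 106.0537
Paasche component (current-period weights):
ΣP(Q2 2012)Q(Q2 2012) = 3.72×41 + 2.29×41 + 18.07×23 = 152.52 + 93.89 + 415.61 = 662.02
ΣP(Q2 2012)Q(Q1 2012) = 3.72×44 + 2.29×52 + 18.07×19 = 163.68 + 119.08 + 343.33 = 626.09
P = 662.02 / 626.09 × 100 = 105.7388
Fisher = √(L × P) = √(106.0537 × 105.7388) = 105.8961

105.90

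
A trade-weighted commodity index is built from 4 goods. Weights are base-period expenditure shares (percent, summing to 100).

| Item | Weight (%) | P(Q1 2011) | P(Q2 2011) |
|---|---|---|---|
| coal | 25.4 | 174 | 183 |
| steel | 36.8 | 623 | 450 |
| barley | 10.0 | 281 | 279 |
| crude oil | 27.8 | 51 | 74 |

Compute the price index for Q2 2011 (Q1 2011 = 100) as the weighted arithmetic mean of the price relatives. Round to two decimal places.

coal: 25.4 × (183/174) = 25.4 × 1.051724 = 26.7138
steel: 36.8 × (450/623) = 36.8 × 0.722311 = 26.5811
barley: 10.0 × (279/281) = 10.0 × 0.992883 = 9.9288
crude oil: 27.8 × (74/51) = 27.8 × 1.450980 = 40.3373
Index = Σ wᵢ·(p₁ᵢ/p₀ᵢ) = 26.7138 + 26.5811 + 9.9288 + 40.3373 = 103.5609

103.56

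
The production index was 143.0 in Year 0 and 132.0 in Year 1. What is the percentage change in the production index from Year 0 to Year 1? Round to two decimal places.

Change = (132.0 − 143.0) / 143.0 × 100
       = -11.0 / 143.0 × 100 = -7.6923%

-7.69%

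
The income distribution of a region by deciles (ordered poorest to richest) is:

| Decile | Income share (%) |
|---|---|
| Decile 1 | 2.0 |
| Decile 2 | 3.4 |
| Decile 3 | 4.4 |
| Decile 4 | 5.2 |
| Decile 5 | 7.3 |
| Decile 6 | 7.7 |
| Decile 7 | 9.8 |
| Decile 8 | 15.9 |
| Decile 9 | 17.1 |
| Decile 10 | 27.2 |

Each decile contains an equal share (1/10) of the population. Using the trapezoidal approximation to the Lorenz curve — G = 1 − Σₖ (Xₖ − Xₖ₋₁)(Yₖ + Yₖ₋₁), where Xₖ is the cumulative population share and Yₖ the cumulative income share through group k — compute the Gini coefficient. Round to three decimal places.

0.394

Cumulative income shares Yₖ: 0.0200, 0.0540, 0.0980, 0.1500, 0.2230, 0.3000, 0.3980, 0.5570, 0.7280, 1.0000
Σ (Xₖ−Xₖ₋₁)(Yₖ+Yₖ₋₁) = (1/10)(0.0200+0.0000) + (1/10)(0.0540+0.0200) + (1/10)(0.0980+0.0540) + (1/10)(0.1500+0.0980) + (1/10)(0.2230+0.1500) + (1/10)(0.3000+0.2230) + (1/10)(0.3980+0.3000) + (1/10)(0.5570+0.3980) + (1/10)(0.7280+0.5570) + (1/10)(1.0000+0.7280)
  = 0.0020 + 0.0074 + 0.0152 + 0.0248 + 0.0373 + 0.0523 + 0.0698 + 0.0955 + 0.1285 + 0.1728 = 0.6056
G = 1 − 0.6056 = 0.3944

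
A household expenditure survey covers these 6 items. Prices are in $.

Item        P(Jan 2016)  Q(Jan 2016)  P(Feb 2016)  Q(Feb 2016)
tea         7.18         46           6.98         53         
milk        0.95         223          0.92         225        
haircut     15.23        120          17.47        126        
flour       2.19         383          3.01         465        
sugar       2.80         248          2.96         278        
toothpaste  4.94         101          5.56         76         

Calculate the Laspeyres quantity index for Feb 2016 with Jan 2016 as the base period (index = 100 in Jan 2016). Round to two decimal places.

106.44

Laspeyres quantity index uses base-period prices as weights.
ΣP(Jan 2016)·Q(Feb 2016) = 7.18×53 + 0.95×225 + 15.23×126 + 2.19×465 + 2.80×278 + 4.94×76 = 380.54 + 213.75 + 1918.98 + 1018.35 + 778.4 + 375.44 = 4685.46
ΣP(Jan 2016)·Q(Jan 2016) = 7.18×46 + 0.95×223 + 15.23×120 + 2.19×383 + 2.80×248 + 4.94×101 = 330.28 + 211.85 + 1827.6 + 838.77 + 694.4 + 498.94 = 4401.84
Index = 4685.46 / 4401.84 × 100 = 106.4432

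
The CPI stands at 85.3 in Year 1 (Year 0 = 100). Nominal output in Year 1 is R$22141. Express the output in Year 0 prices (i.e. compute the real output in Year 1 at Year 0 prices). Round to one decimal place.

25956.6

Real = Nominal ÷ (Index/100) = 22141 ÷ (85.3/100)
     = 22141 ÷ 0.853 = 25956.6237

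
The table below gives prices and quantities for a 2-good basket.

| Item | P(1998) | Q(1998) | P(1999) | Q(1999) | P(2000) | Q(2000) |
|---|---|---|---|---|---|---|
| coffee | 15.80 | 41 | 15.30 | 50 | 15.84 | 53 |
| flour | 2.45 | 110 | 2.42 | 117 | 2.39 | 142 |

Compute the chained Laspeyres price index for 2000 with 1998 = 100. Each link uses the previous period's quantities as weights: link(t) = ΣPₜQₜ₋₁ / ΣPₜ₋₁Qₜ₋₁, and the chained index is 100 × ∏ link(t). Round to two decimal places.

99.59

Link 1998→1999:
ΣP(1999)Q(1998) = 15.30×41 + 2.42×110 = 627.3 + 266.2 = 893.5
ΣP(1998)Q(1998) = 15.80×41 + 2.45×110 = 647.8 + 269.5 = 917.3
link = 893.5/917.3 = 0.974054
Link 1999→2000:
ΣP(2000)Q(1999) = 15.84×50 + 2.39×117 = 792 + 279.63 = 1071.63
ΣP(1999)Q(1999) = 15.30×50 + 2.42×117 = 765 + 283.14 = 1048.14
link = 1071.63/1048.14 = 1.022411
Chained index = 100 × 0.974054 × 1.022411 = 99.5884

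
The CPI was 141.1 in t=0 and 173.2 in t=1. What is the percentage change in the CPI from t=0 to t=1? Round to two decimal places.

22.75%

Change = (173.2 − 141.1) / 141.1 × 100
       = 32.1 / 141.1 × 100 = 22.7498%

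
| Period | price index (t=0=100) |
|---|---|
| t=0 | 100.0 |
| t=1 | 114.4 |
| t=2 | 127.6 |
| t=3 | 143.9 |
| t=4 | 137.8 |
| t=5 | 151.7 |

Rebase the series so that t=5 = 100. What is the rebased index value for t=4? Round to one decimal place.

Rebased(t=4) = 137.8 / 151.7 × 100 = 90.8372

90.8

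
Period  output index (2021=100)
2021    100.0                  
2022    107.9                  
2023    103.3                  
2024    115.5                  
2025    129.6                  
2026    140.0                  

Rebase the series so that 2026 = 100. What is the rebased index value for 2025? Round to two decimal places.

Rebased(2025) = 129.6 / 140.0 × 100 = 92.5714

92.57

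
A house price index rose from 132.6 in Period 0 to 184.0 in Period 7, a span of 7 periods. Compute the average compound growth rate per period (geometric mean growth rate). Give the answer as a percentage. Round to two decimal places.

4.79%

Growth factor = (184.0/132.6)^(1/7) = (1.387632)^(1/7) = 1.047912
Growth rate = 1.047912 − 1 = 0.047912 = 4.7912%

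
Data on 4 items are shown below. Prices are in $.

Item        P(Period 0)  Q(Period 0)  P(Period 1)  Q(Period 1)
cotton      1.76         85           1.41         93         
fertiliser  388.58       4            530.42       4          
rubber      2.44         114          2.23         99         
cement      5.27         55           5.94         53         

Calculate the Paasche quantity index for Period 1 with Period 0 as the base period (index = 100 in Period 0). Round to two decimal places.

Paasche quantity index uses current-period prices as weights.
ΣP(Period 1)·Q(Period 1) = 1.41×93 + 530.42×4 + 2.23×99 + 5.94×53 = 131.13 + 2121.68 + 220.77 + 314.82 = 2788.4
ΣP(Period 1)·Q(Period 0) = 1.41×85 + 530.42×4 + 2.23×114 + 5.94×55 = 119.85 + 2121.68 + 254.22 + 326.7 = 2822.45
Index = 2788.4 / 2822.45 × 100 = 98.7936

98.79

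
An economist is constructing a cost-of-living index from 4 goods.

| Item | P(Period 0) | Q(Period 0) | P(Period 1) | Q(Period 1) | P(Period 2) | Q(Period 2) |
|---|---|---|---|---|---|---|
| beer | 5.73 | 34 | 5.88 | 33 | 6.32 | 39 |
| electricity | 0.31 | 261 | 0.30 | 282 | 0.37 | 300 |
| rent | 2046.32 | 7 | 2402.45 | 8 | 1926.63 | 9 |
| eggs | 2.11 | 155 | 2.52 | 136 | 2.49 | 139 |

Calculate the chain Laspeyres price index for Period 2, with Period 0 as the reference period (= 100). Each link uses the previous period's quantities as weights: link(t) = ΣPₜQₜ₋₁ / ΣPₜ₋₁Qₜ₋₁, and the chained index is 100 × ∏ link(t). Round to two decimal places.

94.85

Link Period 0→Period 1:
ΣP(Period 1)Q(Period 0) = 5.88×34 + 0.30×261 + 2402.45×7 + 2.52×155 = 199.92 + 78.3 + 16817.15 + 390.6 = 17485.97
ΣP(Period 0)Q(Period 0) = 5.73×34 + 0.31×261 + 2046.32×7 + 2.11×155 = 194.82 + 80.91 + 14324.24 + 327.05 = 14927.02
link = 17485.97/14927.02 = 1.171431
Link Period 1→Period 2:
ΣP(Period 2)Q(Period 1) = 6.32×33 + 0.37×282 + 1926.63×8 + 2.49×136 = 208.56 + 104.34 + 15413.04 + 338.64 = 16064.58
ΣP(Period 1)Q(Period 1) = 5.88×33 + 0.30×282 + 2402.45×8 + 2.52×136 = 194.04 + 84.6 + 19219.6 + 342.72 = 19840.96
link = 16064.58/19840.96 = 0.809667
Chained index = 100 × 1.171431 × 0.809667 = 94.8469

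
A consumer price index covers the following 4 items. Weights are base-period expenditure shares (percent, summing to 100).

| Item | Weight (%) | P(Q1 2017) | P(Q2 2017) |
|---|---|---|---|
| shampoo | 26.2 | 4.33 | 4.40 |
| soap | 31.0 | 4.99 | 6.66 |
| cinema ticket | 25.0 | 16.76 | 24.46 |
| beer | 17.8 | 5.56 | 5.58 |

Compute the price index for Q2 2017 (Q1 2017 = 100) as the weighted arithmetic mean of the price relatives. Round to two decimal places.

122.35

shampoo: 26.2 × (4.40/4.33) = 26.2 × 1.016166 = 26.6236
soap: 31.0 × (6.66/4.99) = 31.0 × 1.334669 = 41.3747
cinema ticket: 25.0 × (24.46/16.76) = 25.0 × 1.459427 = 36.4857
beer: 17.8 × (5.58/5.56) = 17.8 × 1.003597 = 17.8640
Index = Σ wᵢ·(p₁ᵢ/p₀ᵢ) = 26.6236 + 41.3747 + 36.4857 + 17.8640 = 122.3480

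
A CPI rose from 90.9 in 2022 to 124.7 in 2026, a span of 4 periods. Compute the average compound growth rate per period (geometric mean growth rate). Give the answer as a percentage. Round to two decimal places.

Growth factor = (124.7/90.9)^(1/4) = (1.371837)^(1/4) = 1.082245
Growth rate = 1.082245 − 1 = 0.082245 = 8.2245%

8.22%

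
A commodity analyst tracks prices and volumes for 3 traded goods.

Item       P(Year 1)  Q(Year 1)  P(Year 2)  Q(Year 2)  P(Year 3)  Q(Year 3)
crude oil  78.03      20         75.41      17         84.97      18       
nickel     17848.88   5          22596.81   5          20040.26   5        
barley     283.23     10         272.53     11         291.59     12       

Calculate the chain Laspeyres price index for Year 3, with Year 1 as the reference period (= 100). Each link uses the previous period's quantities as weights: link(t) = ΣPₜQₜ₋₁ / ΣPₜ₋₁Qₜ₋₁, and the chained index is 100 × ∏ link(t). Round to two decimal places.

111.93

Link Year 1→Year 2:
ΣP(Year 2)Q(Year 1) = 75.41×20 + 22596.81×5 + 272.53×10 = 1508.2 + 112984.05 + 2725.3 = 117217.55
ΣP(Year 1)Q(Year 1) = 78.03×20 + 17848.88×5 + 283.23×10 = 1560.6 + 89244.4 + 2832.3 = 93637.3
link = 117217.55/93637.3 = 1.251825
Link Year 2→Year 3:
ΣP(Year 3)Q(Year 2) = 84.97×17 + 20040.26×5 + 291.59×11 = 1444.49 + 100201.3 + 3207.49 = 104853.28
ΣP(Year 2)Q(Year 2) = 75.41×17 + 22596.81×5 + 272.53×11 = 1281.97 + 112984.05 + 2997.83 = 117263.85
link = 104853.28/117263.85 = 0.894165
Chained index = 100 × 1.251825 × 0.894165 = 111.9339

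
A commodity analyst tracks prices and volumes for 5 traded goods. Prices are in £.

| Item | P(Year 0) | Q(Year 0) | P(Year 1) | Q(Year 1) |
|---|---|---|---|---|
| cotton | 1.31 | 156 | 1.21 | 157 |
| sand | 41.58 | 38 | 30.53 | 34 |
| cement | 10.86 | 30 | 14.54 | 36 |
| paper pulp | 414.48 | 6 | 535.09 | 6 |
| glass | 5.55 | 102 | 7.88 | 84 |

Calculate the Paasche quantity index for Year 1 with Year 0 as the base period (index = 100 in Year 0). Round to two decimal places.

Paasche quantity index uses current-period prices as weights.
ΣP(Year 1)·Q(Year 1) = 1.21×157 + 30.53×34 + 14.54×36 + 535.09×6 + 7.88×84 = 189.97 + 1038.02 + 523.44 + 3210.54 + 661.92 = 5623.89
ΣP(Year 1)·Q(Year 0) = 1.21×156 + 30.53×38 + 14.54×30 + 535.09×6 + 7.88×102 = 188.76 + 1160.14 + 436.2 + 3210.54 + 803.76 = 5799.4
Index = 5623.89 / 5799.4 × 100 = 96.9737

96.97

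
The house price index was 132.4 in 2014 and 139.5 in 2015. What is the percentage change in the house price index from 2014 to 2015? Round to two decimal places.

Change = (139.5 − 132.4) / 132.4 × 100
       = 7.1 / 132.4 × 100 = 5.3625%

5.36%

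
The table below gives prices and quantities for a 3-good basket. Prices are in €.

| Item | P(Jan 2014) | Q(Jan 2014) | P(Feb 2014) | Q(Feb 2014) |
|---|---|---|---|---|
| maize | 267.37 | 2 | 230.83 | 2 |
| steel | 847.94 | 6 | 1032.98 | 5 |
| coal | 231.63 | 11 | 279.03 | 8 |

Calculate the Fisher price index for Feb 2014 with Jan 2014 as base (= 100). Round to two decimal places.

Laspeyres component (base-period weights):
ΣP(Feb 2014)Q(Jan 2014) = 230.83×2 + 1032.98×6 + 279.03×11 = 461.66 + 6197.88 + 3069.33 = 9728.87
ΣP(Jan 2014)Q(Jan 2014) = 267.37×2 + 847.94×6 + 231.63×11 = 534.74 + 5087.64 + 2547.93 = 8170.31
L = 9728.87 / 8170.31 × 100 = 119.0759
Paasche component (current-period weights):
ΣP(Feb 2014)Q(Feb 2014) = 230.83×2 + 1032.98×5 + 279.03×8 = 461.66 + 5164.9 + 2232.24 = 7858.8
ΣP(Jan 2014)Q(Feb 2014) = 267.37×2 + 847.94×5 + 231.63×8 = 534.74 + 4239.7 + 1853.04 = 6627.48
P = 7858.8 / 6627.48 × 100 = 118.5790
Fisher = √(L × P) = √(119.0759 × 118.5790) = 118.8272

118.83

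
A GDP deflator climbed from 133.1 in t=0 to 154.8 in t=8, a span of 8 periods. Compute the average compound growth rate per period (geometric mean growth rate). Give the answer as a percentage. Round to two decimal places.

1.91%

Growth factor = (154.8/133.1)^(1/8) = (1.163035)^(1/8) = 1.019058
Growth rate = 1.019058 − 1 = 0.019058 = 1.9058%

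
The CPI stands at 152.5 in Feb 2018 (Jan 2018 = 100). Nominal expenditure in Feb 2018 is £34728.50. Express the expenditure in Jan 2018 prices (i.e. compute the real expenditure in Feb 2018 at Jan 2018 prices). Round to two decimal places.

Real = Nominal ÷ (Index/100) = 34728.50 ÷ (152.5/100)
     = 34728.50 ÷ 1.525 = 22772.7869

22772.79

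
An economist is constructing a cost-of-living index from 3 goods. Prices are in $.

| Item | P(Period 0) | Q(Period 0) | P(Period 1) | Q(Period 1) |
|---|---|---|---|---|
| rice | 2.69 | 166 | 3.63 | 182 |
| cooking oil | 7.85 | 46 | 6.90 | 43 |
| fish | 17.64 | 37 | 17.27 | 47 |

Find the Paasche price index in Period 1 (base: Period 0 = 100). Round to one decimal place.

106.8

Paasche price index uses current-period quantities as weights.
ΣP(Period 1)·Q(Period 1) = 3.63×182 + 6.90×43 + 17.27×47 = 660.66 + 296.7 + 811.69 = 1769.05
ΣP(Period 0)·Q(Period 1) = 2.69×182 + 7.85×43 + 17.64×47 = 489.58 + 337.55 + 829.08 = 1656.21
Index = 1769.05 / 1656.21 × 100 = 106.8131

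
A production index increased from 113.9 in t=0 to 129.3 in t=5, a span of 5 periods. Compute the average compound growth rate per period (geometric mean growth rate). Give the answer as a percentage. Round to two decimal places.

Growth factor = (129.3/113.9)^(1/5) = (1.135206)^(1/5) = 1.025687
Growth rate = 1.025687 − 1 = 0.025687 = 2.5687%

2.57%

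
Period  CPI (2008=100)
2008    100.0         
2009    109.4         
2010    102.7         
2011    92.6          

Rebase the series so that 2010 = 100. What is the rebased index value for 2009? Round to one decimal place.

106.5

Rebased(2009) = 109.4 / 102.7 × 100 = 106.5239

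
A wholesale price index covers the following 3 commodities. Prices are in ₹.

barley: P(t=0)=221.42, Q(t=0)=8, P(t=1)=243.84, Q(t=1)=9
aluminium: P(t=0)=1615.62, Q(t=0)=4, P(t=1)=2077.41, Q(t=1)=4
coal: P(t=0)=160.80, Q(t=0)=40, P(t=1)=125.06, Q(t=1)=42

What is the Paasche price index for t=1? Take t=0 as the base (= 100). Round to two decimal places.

103.60

Paasche price index uses current-period quantities as weights.
ΣP(t=1)·Q(t=1) = 243.84×9 + 2077.41×4 + 125.06×42 = 2194.56 + 8309.64 + 5252.52 = 15756.72
ΣP(t=0)·Q(t=1) = 221.42×9 + 1615.62×4 + 160.80×42 = 1992.78 + 6462.48 + 6753.6 = 15208.86
Index = 15756.72 / 15208.86 × 100 = 103.6022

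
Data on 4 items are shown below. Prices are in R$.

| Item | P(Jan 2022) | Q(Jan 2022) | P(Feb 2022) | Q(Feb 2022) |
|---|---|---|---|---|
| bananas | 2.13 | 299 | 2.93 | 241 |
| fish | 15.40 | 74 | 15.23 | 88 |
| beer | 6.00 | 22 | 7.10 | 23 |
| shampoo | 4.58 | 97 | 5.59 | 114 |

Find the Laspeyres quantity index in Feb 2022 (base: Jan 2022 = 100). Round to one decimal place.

Laspeyres quantity index uses base-period prices as weights.
ΣP(Jan 2022)·Q(Feb 2022) = 2.13×241 + 15.40×88 + 6.00×23 + 4.58×114 = 513.33 + 1355.2 + 138 + 522.12 = 2528.65
ΣP(Jan 2022)·Q(Jan 2022) = 2.13×299 + 15.40×74 + 6.00×22 + 4.58×97 = 636.87 + 1139.6 + 132 + 444.26 = 2352.73
Index = 2528.65 / 2352.73 × 100 = 107.4773

107.5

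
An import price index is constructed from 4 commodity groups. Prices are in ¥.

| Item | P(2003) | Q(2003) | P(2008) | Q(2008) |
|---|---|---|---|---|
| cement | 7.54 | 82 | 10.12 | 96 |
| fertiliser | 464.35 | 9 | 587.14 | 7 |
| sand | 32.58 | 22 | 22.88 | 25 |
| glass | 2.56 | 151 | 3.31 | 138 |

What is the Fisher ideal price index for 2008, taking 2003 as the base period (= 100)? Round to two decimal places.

Laspeyres component (base-period weights):
ΣP(2008)Q(2003) = 10.12×82 + 587.14×9 + 22.88×22 + 3.31×151 = 829.84 + 5284.26 + 503.36 + 499.81 = 7117.27
ΣP(2003)Q(2003) = 7.54×82 + 464.35×9 + 32.58×22 + 2.56×151 = 618.28 + 4179.15 + 716.76 + 386.56 = 5900.75
L = 7117.27 / 5900.75 × 100 = 120.6164
Paasche component (current-period weights):
ΣP(2008)Q(2008) = 10.12×96 + 587.14×7 + 22.88×25 + 3.31×138 = 971.52 + 4109.98 + 572 + 456.78 = 6110.28
ΣP(2003)Q(2008) = 7.54×96 + 464.35×7 + 32.58×25 + 2.56×138 = 723.84 + 3250.45 + 814.5 + 353.28 = 5142.07
P = 6110.28 / 5142.07 × 100 = 118.8292
Fisher = √(L × P) = √(120.6164 × 118.8292) = 119.7194

119.72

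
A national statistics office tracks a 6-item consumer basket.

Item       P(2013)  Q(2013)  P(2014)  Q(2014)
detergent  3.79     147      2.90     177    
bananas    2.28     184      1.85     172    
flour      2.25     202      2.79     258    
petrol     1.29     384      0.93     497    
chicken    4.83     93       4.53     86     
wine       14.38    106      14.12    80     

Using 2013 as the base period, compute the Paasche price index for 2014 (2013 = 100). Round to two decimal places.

Paasche price index uses current-period quantities as weights.
ΣP(2014)·Q(2014) = 2.90×177 + 1.85×172 + 2.79×258 + 0.93×497 + 4.53×86 + 14.12×80 = 513.3 + 318.2 + 719.82 + 462.21 + 389.58 + 1129.6 = 3532.71
ΣP(2013)·Q(2014) = 3.79×177 + 2.28×172 + 2.25×258 + 1.29×497 + 4.83×86 + 14.38×80 = 670.83 + 392.16 + 580.5 + 641.13 + 415.38 + 1150.4 = 3850.4
Index = 3532.71 / 3850.4 × 100 = 91.7492

91.75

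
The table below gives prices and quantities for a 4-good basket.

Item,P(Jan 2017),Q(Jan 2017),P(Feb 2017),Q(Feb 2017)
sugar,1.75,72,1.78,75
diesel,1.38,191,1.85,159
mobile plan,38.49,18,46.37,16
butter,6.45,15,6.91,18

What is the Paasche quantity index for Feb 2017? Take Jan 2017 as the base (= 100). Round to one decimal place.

91.1

Paasche quantity index uses current-period prices as weights.
ΣP(Feb 2017)·Q(Feb 2017) = 1.78×75 + 1.85×159 + 46.37×16 + 6.91×18 = 133.5 + 294.15 + 741.92 + 124.38 = 1293.95
ΣP(Feb 2017)·Q(Jan 2017) = 1.78×72 + 1.85×191 + 46.37×18 + 6.91×15 = 128.16 + 353.35 + 834.66 + 103.65 = 1419.82
Index = 1293.95 / 1419.82 × 100 = 91.1348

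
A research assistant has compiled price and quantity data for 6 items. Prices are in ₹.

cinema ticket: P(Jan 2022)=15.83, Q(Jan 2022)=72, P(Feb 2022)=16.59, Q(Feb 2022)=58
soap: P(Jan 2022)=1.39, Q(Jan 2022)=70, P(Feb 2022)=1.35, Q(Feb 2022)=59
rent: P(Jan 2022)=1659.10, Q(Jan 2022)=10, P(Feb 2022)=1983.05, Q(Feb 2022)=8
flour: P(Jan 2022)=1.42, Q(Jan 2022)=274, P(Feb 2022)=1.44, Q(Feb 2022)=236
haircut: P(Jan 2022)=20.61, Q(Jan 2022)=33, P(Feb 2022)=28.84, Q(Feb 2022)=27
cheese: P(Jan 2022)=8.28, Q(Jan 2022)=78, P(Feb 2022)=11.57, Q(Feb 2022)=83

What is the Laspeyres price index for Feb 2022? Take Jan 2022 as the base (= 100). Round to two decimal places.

119.57

Laspeyres price index uses base-period quantities as weights.
ΣP(Feb 2022)·Q(Jan 2022) = 16.59×72 + 1.35×70 + 1983.05×10 + 1.44×274 + 28.84×33 + 11.57×78 = 1194.48 + 94.5 + 19830.5 + 394.56 + 951.72 + 902.46 = 23368.22
ΣP(Jan 2022)·Q(Jan 2022) = 15.83×72 + 1.39×70 + 1659.10×10 + 1.42×274 + 20.61×33 + 8.28×78 = 1139.76 + 97.3 + 16591 + 389.08 + 680.13 + 645.84 = 19543.11
Index = 23368.22 / 19543.11 × 100 = 119.5727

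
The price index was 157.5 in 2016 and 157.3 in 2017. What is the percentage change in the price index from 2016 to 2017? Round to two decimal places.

-0.13%

Change = (157.3 − 157.5) / 157.5 × 100
       = -0.2 / 157.5 × 100 = -0.1270%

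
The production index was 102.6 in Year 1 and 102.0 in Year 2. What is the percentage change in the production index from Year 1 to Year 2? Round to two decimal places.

Change = (102.0 − 102.6) / 102.6 × 100
       = -0.6 / 102.6 × 100 = -0.5848%

-0.58%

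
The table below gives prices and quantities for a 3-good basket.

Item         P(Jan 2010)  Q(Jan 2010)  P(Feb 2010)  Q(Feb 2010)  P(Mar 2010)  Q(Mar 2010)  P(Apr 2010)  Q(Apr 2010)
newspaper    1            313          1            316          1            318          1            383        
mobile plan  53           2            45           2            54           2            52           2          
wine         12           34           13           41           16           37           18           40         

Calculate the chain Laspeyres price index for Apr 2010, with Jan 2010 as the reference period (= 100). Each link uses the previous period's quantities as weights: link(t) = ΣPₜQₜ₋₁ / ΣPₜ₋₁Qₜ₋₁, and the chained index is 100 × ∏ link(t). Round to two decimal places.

Link Jan 2010→Feb 2010:
ΣP(Feb 2010)Q(Jan 2010) = 1×313 + 45×2 + 13×34 = 313 + 90 + 442 = 845
ΣP(Jan 2010)Q(Jan 2010) = 1×313 + 53×2 + 12×34 = 313 + 106 + 408 = 827
link = 845/827 = 1.021765
Link Feb 2010→Mar 2010:
ΣP(Mar 2010)Q(Feb 2010) = 1×316 + 54×2 + 16×41 = 316 + 108 + 656 = 1080
ΣP(Feb 2010)Q(Feb 2010) = 1×316 + 45×2 + 13×41 = 316 + 90 + 533 = 939
link = 1080/939 = 1.150160
Link Mar 2010→Apr 2010:
ΣP(Apr 2010)Q(Mar 2010) = 1×318 + 52×2 + 18×37 = 318 + 104 + 666 = 1088
ΣP(Mar 2010)Q(Mar 2010) = 1×318 + 54×2 + 16×37 = 318 + 108 + 592 = 1018
link = 1088/1018 = 1.068762
Chained index = 100 × 1.021765 × 1.150160 × 1.068762 = 125.6002

125.60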